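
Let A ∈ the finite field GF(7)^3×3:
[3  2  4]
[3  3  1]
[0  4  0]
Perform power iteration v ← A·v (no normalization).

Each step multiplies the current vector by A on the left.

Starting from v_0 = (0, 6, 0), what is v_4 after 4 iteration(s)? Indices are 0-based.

v_4 = (0, 5, 4)

v_0 = (0, 6, 0).
v_1 = A·v_0 = (5, 4, 3).
v_2 = A·v_1 = (0, 2, 2).
v_3 = A·v_2 = (5, 1, 1).
v_4 = A·v_3 = (0, 5, 4).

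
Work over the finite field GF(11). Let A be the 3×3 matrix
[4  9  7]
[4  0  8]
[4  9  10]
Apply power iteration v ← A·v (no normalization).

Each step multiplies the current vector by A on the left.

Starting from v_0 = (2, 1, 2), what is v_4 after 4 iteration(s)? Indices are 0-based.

v_0 = (2, 1, 2).
v_1 = A·v_0 = (9, 2, 4).
v_2 = A·v_1 = (5, 2, 6).
v_3 = A·v_2 = (3, 2, 10).
v_4 = A·v_3 = (1, 4, 9).

v_4 = (1, 4, 9)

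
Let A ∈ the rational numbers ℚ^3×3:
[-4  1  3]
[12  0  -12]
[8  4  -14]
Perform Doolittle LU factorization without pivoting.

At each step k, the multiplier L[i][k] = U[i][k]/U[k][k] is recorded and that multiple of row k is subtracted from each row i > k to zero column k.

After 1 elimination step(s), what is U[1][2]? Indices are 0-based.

U[1][2] = -3

Step 1: pivot at (0,0) is -4.
  row1 ← row1 − (-3)·row0  ⇒  L[1][0]=-3, U row1=(0, 3, -3)
  row2 ← row2 − (-2)·row0  ⇒  L[2][0]=-2, U row2=(0, 6, -8)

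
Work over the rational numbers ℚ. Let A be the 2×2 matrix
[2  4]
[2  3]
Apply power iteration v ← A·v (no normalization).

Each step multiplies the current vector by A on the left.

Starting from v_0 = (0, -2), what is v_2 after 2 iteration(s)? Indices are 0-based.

v_2 = (-40, -34)

v_0 = (0, -2).
v_1 = A·v_0 = (-8, -6).
v_2 = A·v_1 = (-40, -34).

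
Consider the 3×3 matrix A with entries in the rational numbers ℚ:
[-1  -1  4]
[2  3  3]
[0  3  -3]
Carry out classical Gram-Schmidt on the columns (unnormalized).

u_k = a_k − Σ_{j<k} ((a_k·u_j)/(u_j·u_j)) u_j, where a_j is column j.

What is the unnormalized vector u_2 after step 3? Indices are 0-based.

u_2 = (108/23, 54/23, -18/23)

Step 1: u_0 = a_0 = (-1, 2, 0).
Step 2: u_1 = a_1 − (7/5)·u_0 = (2/5, 1/5, 3).
Step 3: u_2 = a_2 − (2/5)·u_0 − (-17/23)·u_1 = (108/23, 54/23, -18/23).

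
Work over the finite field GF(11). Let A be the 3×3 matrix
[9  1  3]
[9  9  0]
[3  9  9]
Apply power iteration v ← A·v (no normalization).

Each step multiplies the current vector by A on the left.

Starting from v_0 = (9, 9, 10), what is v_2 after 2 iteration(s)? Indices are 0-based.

v_2 = (10, 8, 3)

v_0 = (9, 9, 10).
v_1 = A·v_0 = (10, 8, 0).
v_2 = A·v_1 = (10, 8, 3).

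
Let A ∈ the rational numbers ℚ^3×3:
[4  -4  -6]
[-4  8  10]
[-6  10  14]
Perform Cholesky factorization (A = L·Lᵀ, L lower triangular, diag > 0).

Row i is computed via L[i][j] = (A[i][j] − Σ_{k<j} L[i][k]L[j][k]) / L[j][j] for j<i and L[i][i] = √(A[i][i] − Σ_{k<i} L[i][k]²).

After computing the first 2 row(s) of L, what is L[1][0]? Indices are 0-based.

L[1][0] = -2

Step 1: L[0][0] = √(4) = 2.
  L[1][0] = (-4) / L[0][0] = -2.
Step 2: L[1][1] = √(4) = 2.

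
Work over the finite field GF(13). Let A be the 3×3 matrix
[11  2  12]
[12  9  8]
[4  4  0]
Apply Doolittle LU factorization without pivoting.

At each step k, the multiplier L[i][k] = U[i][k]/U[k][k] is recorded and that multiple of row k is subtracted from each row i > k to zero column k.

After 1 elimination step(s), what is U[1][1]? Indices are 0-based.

k=0: U[0][0]=11
  eliminate (1,0): mult=7, new row 1: (0, 8, 2); set L[1][0]=7
  eliminate (2,0): mult=11, new row 2: (0, 8, 11); set L[2][0]=11

U[1][1] = 8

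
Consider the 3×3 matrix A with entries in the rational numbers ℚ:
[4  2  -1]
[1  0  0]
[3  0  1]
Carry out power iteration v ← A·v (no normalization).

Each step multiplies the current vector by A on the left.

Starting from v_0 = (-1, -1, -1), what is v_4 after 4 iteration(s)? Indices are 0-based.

v_4 = (-215, -63, -262)

v_0 = (-1, -1, -1).
v_1 = A·v_0 = (-5, -1, -4).
v_2 = A·v_1 = (-18, -5, -19).
v_3 = A·v_2 = (-63, -18, -73).
v_4 = A·v_3 = (-215, -63, -262).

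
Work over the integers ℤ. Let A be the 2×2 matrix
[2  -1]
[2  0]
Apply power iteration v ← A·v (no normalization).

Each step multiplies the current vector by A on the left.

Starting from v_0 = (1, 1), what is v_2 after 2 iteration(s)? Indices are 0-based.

v_0 = (1, 1).
v_1 = A·v_0 = (1, 2).
v_2 = A·v_1 = (0, 2).

v_2 = (0, 2)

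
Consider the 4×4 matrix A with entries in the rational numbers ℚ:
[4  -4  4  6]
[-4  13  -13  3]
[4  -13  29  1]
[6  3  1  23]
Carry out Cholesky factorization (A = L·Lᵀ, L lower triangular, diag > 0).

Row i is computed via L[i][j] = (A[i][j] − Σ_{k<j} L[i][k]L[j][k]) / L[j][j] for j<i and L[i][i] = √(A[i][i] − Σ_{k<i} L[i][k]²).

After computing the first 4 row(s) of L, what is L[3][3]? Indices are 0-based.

Step 1: L[0][0] = √(4) = 2.
  L[1][0] = (-4) / L[0][0] = -2.
Step 2: L[1][1] = √(9) = 3.
  L[2][0] = (4) / L[0][0] = 2.
  L[2][1] = (-9) / L[1][1] = -3.
Step 3: L[2][2] = √(16) = 4.
  L[3][0] = (6) / L[0][0] = 3.
  L[3][1] = (9) / L[1][1] = 3.
  L[3][2] = (4) / L[2][2] = 1.
Step 4: L[3][3] = √(4) = 2.

L[3][3] = 2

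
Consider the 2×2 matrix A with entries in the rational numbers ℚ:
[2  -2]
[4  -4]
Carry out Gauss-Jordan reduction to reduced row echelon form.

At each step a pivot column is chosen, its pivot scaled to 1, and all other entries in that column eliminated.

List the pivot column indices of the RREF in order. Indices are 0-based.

pivot columns: 0

[1] R0 /= 2  ⇒  (1, -1)
     R1 -= 4·R0  ⇒  (0, 0)
column 1 empty below row 1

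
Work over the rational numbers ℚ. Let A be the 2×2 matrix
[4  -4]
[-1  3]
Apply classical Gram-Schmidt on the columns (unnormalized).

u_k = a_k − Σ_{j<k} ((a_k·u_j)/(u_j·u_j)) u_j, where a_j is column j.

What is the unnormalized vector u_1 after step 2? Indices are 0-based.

Step 1: u_0 = a_0 = (4, -1).
Step 2: u_1 = a_1 − (-19/17)·u_0 = (8/17, 32/17).

u_1 = (8/17, 32/17)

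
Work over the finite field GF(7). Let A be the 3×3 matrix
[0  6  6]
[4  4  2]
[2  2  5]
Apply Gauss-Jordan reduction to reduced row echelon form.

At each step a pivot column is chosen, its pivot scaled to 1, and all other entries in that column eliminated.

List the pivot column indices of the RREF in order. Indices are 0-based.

pivot columns: 0, 1, 2

step 1: exchange rows 0,1
step 1: normalize row 0 (÷4) = (1, 1, 4)
  row 2: subtract 2×row0 = (0, 0, 4)
step 2: normalize row 1 (÷6) = (0, 1, 1)
  row 0: subtract 1×row1 = (1, 0, 3)
step 3: normalize row 2 (÷4) = (0, 0, 1)
  row 0: subtract 3×row2 = (1, 0, 0)
  row 1: subtract 1×row2 = (0, 1, 0)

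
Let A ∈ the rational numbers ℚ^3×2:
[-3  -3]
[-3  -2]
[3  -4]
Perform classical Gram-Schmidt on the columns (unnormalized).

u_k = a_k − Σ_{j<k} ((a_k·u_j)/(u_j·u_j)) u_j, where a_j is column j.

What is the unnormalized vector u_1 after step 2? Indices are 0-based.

u_1 = (-8/3, -5/3, -13/3)

Step 1: u_0 = a_0 = (-3, -3, 3).
Step 2: u_1 = a_1 − (1/9)·u_0 = (-8/3, -5/3, -13/3).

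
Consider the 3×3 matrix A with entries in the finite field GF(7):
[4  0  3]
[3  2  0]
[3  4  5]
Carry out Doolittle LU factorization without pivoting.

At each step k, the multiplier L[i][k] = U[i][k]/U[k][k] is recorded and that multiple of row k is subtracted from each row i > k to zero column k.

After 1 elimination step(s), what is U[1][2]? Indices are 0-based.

U[1][2] = 3

k=0: U[0][0]=4
  eliminate (1,0): mult=6, new row 1: (0, 2, 3); set L[1][0]=6
  eliminate (2,0): mult=6, new row 2: (0, 4, 1); set L[2][0]=6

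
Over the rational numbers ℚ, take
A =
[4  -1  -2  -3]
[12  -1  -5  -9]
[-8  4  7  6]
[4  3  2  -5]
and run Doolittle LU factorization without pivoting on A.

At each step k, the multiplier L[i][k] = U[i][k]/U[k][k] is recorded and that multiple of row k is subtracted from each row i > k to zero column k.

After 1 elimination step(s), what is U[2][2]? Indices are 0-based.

Step 1: pivot at (0,0) is 4.
  row1 ← row1 − (3)·row0  ⇒  L[1][0]=3, U row1=(0, 2, 1, 0)
  row2 ← row2 − (-2)·row0  ⇒  L[2][0]=-2, U row2=(0, 2, 3, 0)
  row3 ← row3 − (1)·row0  ⇒  L[3][0]=1, U row3=(0, 4, 4, -2)

U[2][2] = 3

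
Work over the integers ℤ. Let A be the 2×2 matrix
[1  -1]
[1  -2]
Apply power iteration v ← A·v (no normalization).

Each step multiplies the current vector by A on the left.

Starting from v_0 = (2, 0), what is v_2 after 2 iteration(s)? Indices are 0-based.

v_0 = (2, 0).
v_1 = A·v_0 = (2, 2).
v_2 = A·v_1 = (0, -2).

v_2 = (0, -2)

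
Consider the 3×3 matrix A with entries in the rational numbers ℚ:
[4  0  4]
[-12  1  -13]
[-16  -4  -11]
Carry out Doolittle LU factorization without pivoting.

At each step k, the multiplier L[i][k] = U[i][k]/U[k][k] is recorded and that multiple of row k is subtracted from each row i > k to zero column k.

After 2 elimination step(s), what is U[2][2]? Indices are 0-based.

[col 0] pivot 4
  R1 -= -3*R0 → (0, 1, -1)  (L[1][0] := -3)
  R2 -= -4*R0 → (0, -4, 5)  (L[2][0] := -4)
[col 1] pivot 1
  R2 -= -4*R1 → (0, 0, 1)  (L[2][1] := -4)

U[2][2] = 1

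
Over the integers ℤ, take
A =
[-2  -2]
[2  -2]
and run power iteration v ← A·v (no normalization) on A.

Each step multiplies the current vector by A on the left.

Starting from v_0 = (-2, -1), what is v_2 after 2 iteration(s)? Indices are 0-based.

v_0 = (-2, -1).
v_1 = A·v_0 = (6, -2).
v_2 = A·v_1 = (-8, 16).

v_2 = (-8, 16)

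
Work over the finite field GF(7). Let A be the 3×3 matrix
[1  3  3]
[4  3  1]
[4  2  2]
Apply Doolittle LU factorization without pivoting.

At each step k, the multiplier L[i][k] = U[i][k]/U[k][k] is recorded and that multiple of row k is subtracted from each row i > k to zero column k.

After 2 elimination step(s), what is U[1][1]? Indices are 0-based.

U[1][1] = 5

k=0: U[0][0]=1
  eliminate (1,0): mult=4, new row 1: (0, 5, 3); set L[1][0]=4
  eliminate (2,0): mult=4, new row 2: (0, 4, 4); set L[2][0]=4
k=1: U[1][1]=5
  eliminate (2,1): mult=5, new row 2: (0, 0, 3); set L[2][1]=5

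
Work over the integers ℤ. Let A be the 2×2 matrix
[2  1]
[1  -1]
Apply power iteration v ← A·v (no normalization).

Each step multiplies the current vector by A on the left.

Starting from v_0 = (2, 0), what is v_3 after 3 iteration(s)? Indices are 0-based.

v_3 = (22, 8)

v_0 = (2, 0).
v_1 = A·v_0 = (4, 2).
v_2 = A·v_1 = (10, 2).
v_3 = A·v_2 = (22, 8).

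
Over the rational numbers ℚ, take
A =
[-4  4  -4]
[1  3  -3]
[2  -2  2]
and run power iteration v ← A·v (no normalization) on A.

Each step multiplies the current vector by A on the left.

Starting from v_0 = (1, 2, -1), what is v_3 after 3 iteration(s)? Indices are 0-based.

v_3 = (152, 210, -76)

v_0 = (1, 2, -1).
v_1 = A·v_0 = (8, 10, -4).
v_2 = A·v_1 = (24, 50, -12).
v_3 = A·v_2 = (152, 210, -76).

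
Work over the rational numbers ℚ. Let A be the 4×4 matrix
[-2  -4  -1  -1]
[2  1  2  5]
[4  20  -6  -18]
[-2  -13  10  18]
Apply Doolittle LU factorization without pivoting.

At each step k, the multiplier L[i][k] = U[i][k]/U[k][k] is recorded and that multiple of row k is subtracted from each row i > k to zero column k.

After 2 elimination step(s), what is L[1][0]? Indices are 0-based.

k=0: U[0][0]=-2
  eliminate (1,0): mult=-1, new row 1: (0, -3, 1, 4); set L[1][0]=-1
  eliminate (2,0): mult=-2, new row 2: (0, 12, -8, -20); set L[2][0]=-2
  eliminate (3,0): mult=1, new row 3: (0, -9, 11, 19); set L[3][0]=1
k=1: U[1][1]=-3
  eliminate (2,1): mult=-4, new row 2: (0, 0, -4, -4); set L[2][1]=-4
  eliminate (3,1): mult=3, new row 3: (0, 0, 8, 7); set L[3][1]=3

L[1][0] = -1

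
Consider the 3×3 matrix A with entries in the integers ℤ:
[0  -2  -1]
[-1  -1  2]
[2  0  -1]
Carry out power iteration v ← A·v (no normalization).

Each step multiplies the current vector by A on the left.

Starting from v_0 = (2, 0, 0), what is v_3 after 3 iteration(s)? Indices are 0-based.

v_3 = (-16, -18, 4)

v_0 = (2, 0, 0).
v_1 = A·v_0 = (0, -2, 4).
v_2 = A·v_1 = (0, 10, -4).
v_3 = A·v_2 = (-16, -18, 4).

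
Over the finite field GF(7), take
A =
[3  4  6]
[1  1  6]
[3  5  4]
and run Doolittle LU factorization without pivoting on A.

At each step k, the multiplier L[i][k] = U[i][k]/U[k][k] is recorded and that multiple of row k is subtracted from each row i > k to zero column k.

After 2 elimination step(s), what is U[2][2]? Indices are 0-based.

k=0: U[0][0]=3
  eliminate (1,0): mult=5, new row 1: (0, 2, 4); set L[1][0]=5
  eliminate (2,0): mult=1, new row 2: (0, 1, 5); set L[2][0]=1
k=1: U[1][1]=2
  eliminate (2,1): mult=4, new row 2: (0, 0, 3); set L[2][1]=4

U[2][2] = 3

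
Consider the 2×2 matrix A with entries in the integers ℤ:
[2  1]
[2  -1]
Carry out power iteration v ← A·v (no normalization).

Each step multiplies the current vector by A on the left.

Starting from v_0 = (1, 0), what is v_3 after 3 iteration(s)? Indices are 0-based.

v_3 = (14, 10)

v_0 = (1, 0).
v_1 = A·v_0 = (2, 2).
v_2 = A·v_1 = (6, 2).
v_3 = A·v_2 = (14, 10).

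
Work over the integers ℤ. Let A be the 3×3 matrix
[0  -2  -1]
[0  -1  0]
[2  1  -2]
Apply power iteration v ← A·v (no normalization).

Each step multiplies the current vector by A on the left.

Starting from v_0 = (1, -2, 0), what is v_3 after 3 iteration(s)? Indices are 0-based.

v_3 = (-6, 2, -30)

v_0 = (1, -2, 0).
v_1 = A·v_0 = (4, 2, 0).
v_2 = A·v_1 = (-4, -2, 10).
v_3 = A·v_2 = (-6, 2, -30).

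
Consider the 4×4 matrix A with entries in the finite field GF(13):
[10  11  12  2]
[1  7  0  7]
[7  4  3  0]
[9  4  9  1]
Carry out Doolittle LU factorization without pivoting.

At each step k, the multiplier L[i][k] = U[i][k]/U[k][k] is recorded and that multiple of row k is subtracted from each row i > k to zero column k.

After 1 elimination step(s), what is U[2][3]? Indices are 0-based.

U[2][3] = 9

Step 1: pivot at (0,0) is 10.
  row1 ← row1 − (4)·row0  ⇒  L[1][0]=4, U row1=(0, 2, 4, 12)
  row2 ← row2 − (2)·row0  ⇒  L[2][0]=2, U row2=(0, 8, 5, 9)
  row3 ← row3 − (10)·row0  ⇒  L[3][0]=10, U row3=(0, 11, 6, 7)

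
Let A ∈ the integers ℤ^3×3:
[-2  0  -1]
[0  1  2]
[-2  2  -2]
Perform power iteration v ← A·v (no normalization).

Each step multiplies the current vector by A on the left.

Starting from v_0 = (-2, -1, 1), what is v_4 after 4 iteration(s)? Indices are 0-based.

v_0 = (-2, -1, 1).
v_1 = A·v_0 = (3, 1, 0).
v_2 = A·v_1 = (-6, 1, -4).
v_3 = A·v_2 = (16, -7, 22).
v_4 = A·v_3 = (-54, 37, -90).

v_4 = (-54, 37, -90)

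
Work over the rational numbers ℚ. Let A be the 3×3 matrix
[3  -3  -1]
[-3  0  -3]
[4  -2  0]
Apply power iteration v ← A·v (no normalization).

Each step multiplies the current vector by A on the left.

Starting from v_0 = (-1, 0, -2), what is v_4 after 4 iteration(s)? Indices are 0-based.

v_4 = (-601, 705, -692)

v_0 = (-1, 0, -2).
v_1 = A·v_0 = (-1, 9, -4).
v_2 = A·v_1 = (-26, 15, -22).
v_3 = A·v_2 = (-101, 144, -134).
v_4 = A·v_3 = (-601, 705, -692).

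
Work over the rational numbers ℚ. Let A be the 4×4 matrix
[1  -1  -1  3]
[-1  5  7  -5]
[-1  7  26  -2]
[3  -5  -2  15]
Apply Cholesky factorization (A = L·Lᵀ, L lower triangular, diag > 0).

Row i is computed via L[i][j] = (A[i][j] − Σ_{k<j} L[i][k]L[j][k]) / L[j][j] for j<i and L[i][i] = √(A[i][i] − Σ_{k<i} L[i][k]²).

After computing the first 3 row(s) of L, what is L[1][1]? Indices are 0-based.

L[1][1] = 2

Step 1: L[0][0] = √(1) = 1.
  L[1][0] = (-1) / L[0][0] = -1.
Step 2: L[1][1] = √(4) = 2.
  L[2][0] = (-1) / L[0][0] = -1.
  L[2][1] = (6) / L[1][1] = 3.
Step 3: L[2][2] = √(16) = 4.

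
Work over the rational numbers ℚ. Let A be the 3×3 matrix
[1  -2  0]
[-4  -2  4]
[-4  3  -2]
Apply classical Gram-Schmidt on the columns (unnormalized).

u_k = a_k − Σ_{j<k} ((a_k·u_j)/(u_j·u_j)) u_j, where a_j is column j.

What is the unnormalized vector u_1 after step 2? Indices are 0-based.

Step 1: u_0 = a_0 = (1, -4, -4).
Step 2: u_1 = a_1 − (-2/11)·u_0 = (-20/11, -30/11, 25/11).

u_1 = (-20/11, -30/11, 25/11)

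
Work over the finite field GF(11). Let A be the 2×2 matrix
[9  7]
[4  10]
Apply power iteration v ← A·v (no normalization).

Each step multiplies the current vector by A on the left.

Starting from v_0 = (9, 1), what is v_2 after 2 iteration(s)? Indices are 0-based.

v_0 = (9, 1).
v_1 = A·v_0 = (0, 2).
v_2 = A·v_1 = (3, 9).

v_2 = (3, 9)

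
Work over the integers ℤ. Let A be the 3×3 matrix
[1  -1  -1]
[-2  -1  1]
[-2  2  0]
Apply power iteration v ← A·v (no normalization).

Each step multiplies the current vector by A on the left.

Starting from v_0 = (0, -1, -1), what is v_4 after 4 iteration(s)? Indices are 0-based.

v_0 = (0, -1, -1).
v_1 = A·v_0 = (2, 0, -2).
v_2 = A·v_1 = (4, -6, -4).
v_3 = A·v_2 = (14, -6, -20).
v_4 = A·v_3 = (40, -42, -40).

v_4 = (40, -42, -40)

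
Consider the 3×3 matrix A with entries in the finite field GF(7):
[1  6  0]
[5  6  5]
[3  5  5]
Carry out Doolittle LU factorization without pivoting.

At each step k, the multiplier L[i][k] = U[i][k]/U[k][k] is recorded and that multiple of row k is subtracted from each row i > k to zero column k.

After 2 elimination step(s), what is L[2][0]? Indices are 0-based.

L[2][0] = 3

Step 1: pivot at (0,0) is 1.
  row1 ← row1 − (5)·row0  ⇒  L[1][0]=5, U row1=(0, 4, 5)
  row2 ← row2 − (3)·row0  ⇒  L[2][0]=3, U row2=(0, 1, 5)
Step 2: pivot at (1,1) is 4.
  row2 ← row2 − (2)·row1  ⇒  L[2][1]=2, U row2=(0, 0, 2)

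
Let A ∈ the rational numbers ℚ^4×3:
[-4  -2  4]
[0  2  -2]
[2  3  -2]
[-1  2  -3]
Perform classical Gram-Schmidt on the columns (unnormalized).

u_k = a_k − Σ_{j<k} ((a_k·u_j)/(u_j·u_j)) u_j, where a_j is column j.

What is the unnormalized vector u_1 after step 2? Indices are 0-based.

u_1 = (2/7, 2, 13/7, 18/7)

Step 1: u_0 = a_0 = (-4, 0, 2, -1).
Step 2: u_1 = a_1 − (4/7)·u_0 = (2/7, 2, 13/7, 18/7).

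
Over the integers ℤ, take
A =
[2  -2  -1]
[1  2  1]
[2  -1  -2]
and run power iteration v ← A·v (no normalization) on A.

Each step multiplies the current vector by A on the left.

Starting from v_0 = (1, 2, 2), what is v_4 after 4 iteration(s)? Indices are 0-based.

v_4 = (-28, -95, -13)

v_0 = (1, 2, 2).
v_1 = A·v_0 = (-4, 7, -4).
v_2 = A·v_1 = (-18, 6, -7).
v_3 = A·v_2 = (-41, -13, -28).
v_4 = A·v_3 = (-28, -95, -13).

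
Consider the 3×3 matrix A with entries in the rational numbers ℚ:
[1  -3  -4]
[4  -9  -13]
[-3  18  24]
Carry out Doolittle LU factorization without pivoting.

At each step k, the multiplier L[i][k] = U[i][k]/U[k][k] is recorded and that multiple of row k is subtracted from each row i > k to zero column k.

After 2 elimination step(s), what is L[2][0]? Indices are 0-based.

L[2][0] = -3

k=0: U[0][0]=1
  eliminate (1,0): mult=4, new row 1: (0, 3, 3); set L[1][0]=4
  eliminate (2,0): mult=-3, new row 2: (0, 9, 12); set L[2][0]=-3
k=1: U[1][1]=3
  eliminate (2,1): mult=3, new row 2: (0, 0, 3); set L[2][1]=3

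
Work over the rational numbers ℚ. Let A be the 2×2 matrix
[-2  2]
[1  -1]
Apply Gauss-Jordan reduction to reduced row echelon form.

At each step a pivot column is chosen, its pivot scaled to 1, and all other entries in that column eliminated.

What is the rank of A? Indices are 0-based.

rank = 1

[1] R0 /= -2  ⇒  (1, -1)
     R1 -= 1·R0  ⇒  (0, 0)
column 1 empty below row 1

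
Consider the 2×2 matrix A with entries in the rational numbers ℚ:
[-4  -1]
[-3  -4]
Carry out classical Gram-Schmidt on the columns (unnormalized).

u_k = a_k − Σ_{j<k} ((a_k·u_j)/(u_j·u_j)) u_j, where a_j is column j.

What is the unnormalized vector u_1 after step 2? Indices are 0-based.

u_1 = (39/25, -52/25)

Step 1: u_0 = a_0 = (-4, -3).
Step 2: u_1 = a_1 − (16/25)·u_0 = (39/25, -52/25).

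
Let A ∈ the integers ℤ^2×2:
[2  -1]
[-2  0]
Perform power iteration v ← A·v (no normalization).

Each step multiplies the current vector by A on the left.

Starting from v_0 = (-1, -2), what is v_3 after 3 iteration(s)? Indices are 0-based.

v_0 = (-1, -2).
v_1 = A·v_0 = (0, 2).
v_2 = A·v_1 = (-2, 0).
v_3 = A·v_2 = (-4, 4).

v_3 = (-4, 4)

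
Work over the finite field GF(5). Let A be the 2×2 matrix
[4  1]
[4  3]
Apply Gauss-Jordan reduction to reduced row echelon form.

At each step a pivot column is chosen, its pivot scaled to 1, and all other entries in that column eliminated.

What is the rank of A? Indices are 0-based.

pivot(0,0)=4: scale R0 → (1, 4)
  clear (1,0): R1 −= (4)R0 → (0, 2)
pivot(1,1)=2: scale R1 → (0, 1)
  clear (0,1): R0 −= (4)R1 → (1, 0)

rank = 2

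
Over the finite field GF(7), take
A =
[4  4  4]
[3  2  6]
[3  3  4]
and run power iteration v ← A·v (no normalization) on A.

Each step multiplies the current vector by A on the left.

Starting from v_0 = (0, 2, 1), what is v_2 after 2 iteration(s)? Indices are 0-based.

v_0 = (0, 2, 1).
v_1 = A·v_0 = (5, 3, 3).
v_2 = A·v_1 = (2, 4, 1).

v_2 = (2, 4, 1)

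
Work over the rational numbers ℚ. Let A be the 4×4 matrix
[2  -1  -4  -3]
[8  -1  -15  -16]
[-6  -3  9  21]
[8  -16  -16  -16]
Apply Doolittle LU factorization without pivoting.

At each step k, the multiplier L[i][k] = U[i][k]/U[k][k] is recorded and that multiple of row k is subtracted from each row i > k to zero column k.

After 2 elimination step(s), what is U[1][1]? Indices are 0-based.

U[1][1] = 3

Step 1: pivot at (0,0) is 2.
  row1 ← row1 − (4)·row0  ⇒  L[1][0]=4, U row1=(0, 3, 1, -4)
  row2 ← row2 − (-3)·row0  ⇒  L[2][0]=-3, U row2=(0, -6, -3, 12)
  row3 ← row3 − (4)·row0  ⇒  L[3][0]=4, U row3=(0, -12, 0, -4)
Step 2: pivot at (1,1) is 3.
  row2 ← row2 − (-2)·row1  ⇒  L[2][1]=-2, U row2=(0, 0, -1, 4)
  row3 ← row3 − (-4)·row1  ⇒  L[3][1]=-4, U row3=(0, 0, 4, -20)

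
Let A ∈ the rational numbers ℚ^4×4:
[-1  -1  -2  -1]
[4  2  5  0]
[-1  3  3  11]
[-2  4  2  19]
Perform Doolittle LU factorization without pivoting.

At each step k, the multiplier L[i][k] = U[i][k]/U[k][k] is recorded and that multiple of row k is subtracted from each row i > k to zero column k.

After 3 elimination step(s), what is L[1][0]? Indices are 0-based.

L[1][0] = -4

k=0: U[0][0]=-1
  eliminate (1,0): mult=-4, new row 1: (0, -2, -3, -4); set L[1][0]=-4
  eliminate (2,0): mult=1, new row 2: (0, 4, 5, 12); set L[2][0]=1
  eliminate (3,0): mult=2, new row 3: (0, 6, 6, 21); set L[3][0]=2
k=1: U[1][1]=-2
  eliminate (2,1): mult=-2, new row 2: (0, 0, -1, 4); set L[2][1]=-2
  eliminate (3,1): mult=-3, new row 3: (0, 0, -3, 9); set L[3][1]=-3
k=2: U[2][2]=-1
  eliminate (3,2): mult=3, new row 3: (0, 0, 0, -3); set L[3][2]=3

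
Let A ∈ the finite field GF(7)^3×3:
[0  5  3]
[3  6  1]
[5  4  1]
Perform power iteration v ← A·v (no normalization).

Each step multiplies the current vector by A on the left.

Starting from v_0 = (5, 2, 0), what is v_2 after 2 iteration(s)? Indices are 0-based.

v_0 = (5, 2, 0).
v_1 = A·v_0 = (3, 6, 5).
v_2 = A·v_1 = (3, 1, 2).

v_2 = (3, 1, 2)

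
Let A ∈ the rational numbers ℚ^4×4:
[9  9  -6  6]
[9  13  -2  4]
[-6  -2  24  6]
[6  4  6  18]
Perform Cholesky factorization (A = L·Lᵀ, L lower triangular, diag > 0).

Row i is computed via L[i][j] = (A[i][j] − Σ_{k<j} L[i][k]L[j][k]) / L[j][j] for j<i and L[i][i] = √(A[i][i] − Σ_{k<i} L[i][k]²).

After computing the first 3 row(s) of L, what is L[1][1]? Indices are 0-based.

Step 1: L[0][0] = √(9) = 3.
  L[1][0] = (9) / L[0][0] = 3.
Step 2: L[1][1] = √(4) = 2.
  L[2][0] = (-6) / L[0][0] = -2.
  L[2][1] = (4) / L[1][1] = 2.
Step 3: L[2][2] = √(16) = 4.

L[1][1] = 2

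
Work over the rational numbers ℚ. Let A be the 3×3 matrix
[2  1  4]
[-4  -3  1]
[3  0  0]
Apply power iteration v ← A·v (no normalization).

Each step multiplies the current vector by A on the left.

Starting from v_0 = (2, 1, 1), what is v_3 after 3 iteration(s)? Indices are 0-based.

v_0 = (2, 1, 1).
v_1 = A·v_0 = (9, -10, 6).
v_2 = A·v_1 = (32, 0, 27).
v_3 = A·v_2 = (172, -101, 96).

v_3 = (172, -101, 96)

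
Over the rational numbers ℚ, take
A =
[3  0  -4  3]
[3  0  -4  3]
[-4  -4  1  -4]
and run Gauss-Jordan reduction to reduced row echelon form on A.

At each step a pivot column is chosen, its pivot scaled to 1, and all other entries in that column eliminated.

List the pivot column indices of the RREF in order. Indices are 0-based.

pivot columns: 0, 1

[1] R0 /= 3  ⇒  (1, 0, -4/3, 1)
     R1 -= 3·R0  ⇒  (0, 0, 0, 0)
     R2 -= -4·R0  ⇒  (0, -4, -13/3, 0)
[2] R1 <-> R2
[2] R1 /= -4  ⇒  (0, 1, 13/12, 0)
column 2 empty below row 2
column 3 empty below row 2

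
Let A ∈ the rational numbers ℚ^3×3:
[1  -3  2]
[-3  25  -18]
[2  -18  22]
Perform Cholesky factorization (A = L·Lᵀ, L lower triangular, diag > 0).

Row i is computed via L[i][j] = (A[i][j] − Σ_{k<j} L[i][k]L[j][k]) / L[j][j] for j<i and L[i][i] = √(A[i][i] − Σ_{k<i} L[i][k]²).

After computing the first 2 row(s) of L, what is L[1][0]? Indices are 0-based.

Step 1: L[0][0] = √(1) = 1.
  L[1][0] = (-3) / L[0][0] = -3.
Step 2: L[1][1] = √(16) = 4.

L[1][0] = -3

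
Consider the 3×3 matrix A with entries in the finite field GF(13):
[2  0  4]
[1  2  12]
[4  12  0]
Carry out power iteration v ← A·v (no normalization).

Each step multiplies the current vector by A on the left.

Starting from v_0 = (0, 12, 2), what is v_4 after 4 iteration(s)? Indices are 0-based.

v_0 = (0, 12, 2).
v_1 = A·v_0 = (8, 9, 1).
v_2 = A·v_1 = (7, 12, 10).
v_3 = A·v_2 = (2, 8, 3).
v_4 = A·v_3 = (3, 2, 0).

v_4 = (3, 2, 0)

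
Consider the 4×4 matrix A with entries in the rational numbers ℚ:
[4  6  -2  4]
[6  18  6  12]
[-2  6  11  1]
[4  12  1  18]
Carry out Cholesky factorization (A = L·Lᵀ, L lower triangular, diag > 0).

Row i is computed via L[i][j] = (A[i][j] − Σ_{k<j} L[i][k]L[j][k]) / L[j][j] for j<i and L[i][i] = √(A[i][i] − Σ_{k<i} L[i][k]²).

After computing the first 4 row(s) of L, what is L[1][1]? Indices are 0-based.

Step 1: L[0][0] = √(4) = 2.
  L[1][0] = (6) / L[0][0] = 3.
Step 2: L[1][1] = √(9) = 3.
  L[2][0] = (-2) / L[0][0] = -1.
  L[2][1] = (9) / L[1][1] = 3.
Step 3: L[2][2] = √(1) = 1.
  L[3][0] = (4) / L[0][0] = 2.
  L[3][1] = (6) / L[1][1] = 2.
  L[3][2] = (-3) / L[2][2] = -3.
Step 4: L[3][3] = √(1) = 1.

L[1][1] = 3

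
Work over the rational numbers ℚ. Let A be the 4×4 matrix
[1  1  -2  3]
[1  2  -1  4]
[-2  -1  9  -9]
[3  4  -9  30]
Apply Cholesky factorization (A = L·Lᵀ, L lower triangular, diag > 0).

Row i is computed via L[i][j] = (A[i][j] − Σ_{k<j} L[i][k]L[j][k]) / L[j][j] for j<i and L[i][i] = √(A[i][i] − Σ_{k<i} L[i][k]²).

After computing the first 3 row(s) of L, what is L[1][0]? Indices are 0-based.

L[1][0] = 1

Step 1: L[0][0] = √(1) = 1.
  L[1][0] = (1) / L[0][0] = 1.
Step 2: L[1][1] = √(1) = 1.
  L[2][0] = (-2) / L[0][0] = -2.
  L[2][1] = (1) / L[1][1] = 1.
Step 3: L[2][2] = √(4) = 2.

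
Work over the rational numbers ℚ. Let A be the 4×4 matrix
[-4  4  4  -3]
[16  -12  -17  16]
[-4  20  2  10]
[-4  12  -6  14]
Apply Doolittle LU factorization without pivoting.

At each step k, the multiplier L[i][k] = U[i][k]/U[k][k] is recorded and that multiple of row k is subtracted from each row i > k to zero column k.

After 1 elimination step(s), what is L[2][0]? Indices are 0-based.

Step 1: pivot at (0,0) is -4.
  row1 ← row1 − (-4)·row0  ⇒  L[1][0]=-4, U row1=(0, 4, -1, 4)
  row2 ← row2 − (1)·row0  ⇒  L[2][0]=1, U row2=(0, 16, -2, 13)
  row3 ← row3 − (1)·row0  ⇒  L[3][0]=1, U row3=(0, 8, -10, 17)

L[2][0] = 1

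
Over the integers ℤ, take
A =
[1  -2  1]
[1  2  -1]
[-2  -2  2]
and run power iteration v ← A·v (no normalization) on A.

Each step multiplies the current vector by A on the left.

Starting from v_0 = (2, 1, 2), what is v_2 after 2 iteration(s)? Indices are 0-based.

v_2 = (-4, 8, -12)

v_0 = (2, 1, 2).
v_1 = A·v_0 = (2, 2, -2).
v_2 = A·v_1 = (-4, 8, -12).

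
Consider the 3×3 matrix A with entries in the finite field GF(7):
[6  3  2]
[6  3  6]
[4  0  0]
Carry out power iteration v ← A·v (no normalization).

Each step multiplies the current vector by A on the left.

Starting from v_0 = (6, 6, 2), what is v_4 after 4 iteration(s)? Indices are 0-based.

v_0 = (6, 6, 2).
v_1 = A·v_0 = (2, 3, 3).
v_2 = A·v_1 = (6, 4, 1).
v_3 = A·v_2 = (1, 5, 3).
v_4 = A·v_3 = (6, 4, 4).

v_4 = (6, 4, 4)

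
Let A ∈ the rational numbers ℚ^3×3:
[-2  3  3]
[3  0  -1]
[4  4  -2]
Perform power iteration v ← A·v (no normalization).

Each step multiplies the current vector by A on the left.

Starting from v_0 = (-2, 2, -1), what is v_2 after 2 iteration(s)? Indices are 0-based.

v_0 = (-2, 2, -1).
v_1 = A·v_0 = (7, -5, 2).
v_2 = A·v_1 = (-23, 19, 4).

v_2 = (-23, 19, 4)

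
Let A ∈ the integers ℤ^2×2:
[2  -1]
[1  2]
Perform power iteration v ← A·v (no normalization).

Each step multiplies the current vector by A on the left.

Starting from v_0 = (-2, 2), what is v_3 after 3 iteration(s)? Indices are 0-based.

v_3 = (-26, -18)

v_0 = (-2, 2).
v_1 = A·v_0 = (-6, 2).
v_2 = A·v_1 = (-14, -2).
v_3 = A·v_2 = (-26, -18).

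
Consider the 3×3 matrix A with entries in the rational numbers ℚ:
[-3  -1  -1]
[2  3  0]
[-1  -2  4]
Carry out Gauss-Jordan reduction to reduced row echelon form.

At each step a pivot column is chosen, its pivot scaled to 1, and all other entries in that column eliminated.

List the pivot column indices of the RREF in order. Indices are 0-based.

pivot columns: 0, 1, 2

step 1: normalize row 0 (÷-3) = (1, 1/3, 1/3)
  row 1: subtract 2×row0 = (0, 7/3, -2/3)
  row 2: subtract -1×row0 = (0, -5/3, 13/3)
step 2: normalize row 1 (÷7/3) = (0, 1, -2/7)
  row 0: subtract 1/3×row1 = (1, 0, 3/7)
  row 2: subtract -5/3×row1 = (0, 0, 27/7)
step 3: normalize row 2 (÷27/7) = (0, 0, 1)
  row 0: subtract 3/7×row2 = (1, 0, 0)
  row 1: subtract -2/7×row2 = (0, 1, 0)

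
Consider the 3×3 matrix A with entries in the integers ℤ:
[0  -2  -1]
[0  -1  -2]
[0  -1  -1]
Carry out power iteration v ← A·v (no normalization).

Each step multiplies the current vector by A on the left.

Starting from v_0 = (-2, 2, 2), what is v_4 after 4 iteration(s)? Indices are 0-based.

v_0 = (-2, 2, 2).
v_1 = A·v_0 = (-6, -6, -4).
v_2 = A·v_1 = (16, 14, 10).
v_3 = A·v_2 = (-38, -34, -24).
v_4 = A·v_3 = (92, 82, 58).

v_4 = (92, 82, 58)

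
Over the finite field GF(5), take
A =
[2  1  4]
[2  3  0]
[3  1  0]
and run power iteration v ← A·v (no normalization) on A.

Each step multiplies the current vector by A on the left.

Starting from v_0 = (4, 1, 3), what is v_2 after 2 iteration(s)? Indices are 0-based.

v_0 = (4, 1, 3).
v_1 = A·v_0 = (1, 1, 3).
v_2 = A·v_1 = (0, 0, 4).

v_2 = (0, 0, 4)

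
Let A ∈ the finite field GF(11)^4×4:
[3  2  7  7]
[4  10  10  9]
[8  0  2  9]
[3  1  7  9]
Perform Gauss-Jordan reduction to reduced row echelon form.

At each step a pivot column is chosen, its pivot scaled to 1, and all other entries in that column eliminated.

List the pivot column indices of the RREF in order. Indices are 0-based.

pivot(0,0)=3: scale R0 → (1, 8, 6, 6)
  clear (1,0): R1 −= (4)R0 → (0, 0, 8, 7)
  clear (2,0): R2 −= (8)R0 → (0, 2, 9, 5)
  clear (3,0): R3 −= (3)R0 → (0, 10, 0, 2)
pivot(1,1): swap R1↔R2
pivot(1,1)=2: scale R1 → (0, 1, 10, 8)
  clear (0,1): R0 −= (8)R1 → (1, 0, 3, 8)
  clear (3,1): R3 −= (10)R1 → (0, 0, 10, 10)
pivot(2,2)=8: scale R2 → (0, 0, 1, 5)
  clear (0,2): R0 −= (3)R2 → (1, 0, 0, 4)
  clear (1,2): R1 −= (10)R2 → (0, 1, 0, 2)
  clear (3,2): R3 −= (10)R2 → (0, 0, 0, 4)
pivot(3,3)=4: scale R3 → (0, 0, 0, 1)
  clear (0,3): R0 −= (4)R3 → (1, 0, 0, 0)
  clear (1,3): R1 −= (2)R3 → (0, 1, 0, 0)
  clear (2,3): R2 −= (5)R3 → (0, 0, 1, 0)

pivot columns: 0, 1, 2, 3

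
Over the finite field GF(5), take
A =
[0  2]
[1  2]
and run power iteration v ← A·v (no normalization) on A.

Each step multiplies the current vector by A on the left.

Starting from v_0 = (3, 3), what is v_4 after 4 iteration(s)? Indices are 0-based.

v_4 = (2, 0)

v_0 = (3, 3).
v_1 = A·v_0 = (1, 4).
v_2 = A·v_1 = (3, 4).
v_3 = A·v_2 = (3, 1).
v_4 = A·v_3 = (2, 0).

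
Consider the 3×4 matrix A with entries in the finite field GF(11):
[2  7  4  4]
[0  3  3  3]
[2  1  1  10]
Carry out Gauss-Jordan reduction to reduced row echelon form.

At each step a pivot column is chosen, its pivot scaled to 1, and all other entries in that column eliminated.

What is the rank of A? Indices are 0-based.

rank = 3

[1] R0 /= 2  ⇒  (1, 9, 2, 2)
     R2 -= 2·R0  ⇒  (0, 5, 8, 6)
[2] R1 /= 3  ⇒  (0, 1, 1, 1)
     R0 -= 9·R1  ⇒  (1, 0, 4, 4)
     R2 -= 5·R1  ⇒  (0, 0, 3, 1)
[3] R2 /= 3  ⇒  (0, 0, 1, 4)
     R0 -= 4·R2  ⇒  (1, 0, 0, 10)
     R1 -= 1·R2  ⇒  (0, 1, 0, 8)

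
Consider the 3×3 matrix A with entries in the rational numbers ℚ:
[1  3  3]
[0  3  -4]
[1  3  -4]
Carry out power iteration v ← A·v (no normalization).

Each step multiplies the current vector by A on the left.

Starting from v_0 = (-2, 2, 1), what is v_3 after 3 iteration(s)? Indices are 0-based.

v_0 = (-2, 2, 1).
v_1 = A·v_0 = (7, 2, 0).
v_2 = A·v_1 = (13, 6, 13).
v_3 = A·v_2 = (70, -34, -21).

v_3 = (70, -34, -21)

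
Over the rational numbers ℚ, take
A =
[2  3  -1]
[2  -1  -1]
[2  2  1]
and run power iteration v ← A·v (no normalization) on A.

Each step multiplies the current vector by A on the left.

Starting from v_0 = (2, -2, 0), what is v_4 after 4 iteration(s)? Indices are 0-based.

v_0 = (2, -2, 0).
v_1 = A·v_0 = (-2, 6, 0).
v_2 = A·v_1 = (14, -10, 8).
v_3 = A·v_2 = (-10, 30, 16).
v_4 = A·v_3 = (54, -66, 56).

v_4 = (54, -66, 56)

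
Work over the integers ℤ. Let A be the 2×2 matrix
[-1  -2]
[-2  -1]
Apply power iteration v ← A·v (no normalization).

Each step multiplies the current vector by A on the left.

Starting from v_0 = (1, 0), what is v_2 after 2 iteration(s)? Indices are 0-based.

v_0 = (1, 0).
v_1 = A·v_0 = (-1, -2).
v_2 = A·v_1 = (5, 4).

v_2 = (5, 4)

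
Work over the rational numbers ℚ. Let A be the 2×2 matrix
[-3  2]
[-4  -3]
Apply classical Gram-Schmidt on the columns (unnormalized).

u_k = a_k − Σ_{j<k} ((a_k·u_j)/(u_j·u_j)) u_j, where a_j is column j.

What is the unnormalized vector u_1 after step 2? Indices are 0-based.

Step 1: u_0 = a_0 = (-3, -4).
Step 2: u_1 = a_1 − (6/25)·u_0 = (68/25, -51/25).

u_1 = (68/25, -51/25)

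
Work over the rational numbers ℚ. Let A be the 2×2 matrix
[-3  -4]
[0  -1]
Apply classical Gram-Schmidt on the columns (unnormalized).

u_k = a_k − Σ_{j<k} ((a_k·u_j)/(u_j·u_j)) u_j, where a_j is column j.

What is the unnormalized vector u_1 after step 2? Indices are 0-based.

u_1 = (0, -1)

Step 1: u_0 = a_0 = (-3, 0).
Step 2: u_1 = a_1 − (4/3)·u_0 = (0, -1).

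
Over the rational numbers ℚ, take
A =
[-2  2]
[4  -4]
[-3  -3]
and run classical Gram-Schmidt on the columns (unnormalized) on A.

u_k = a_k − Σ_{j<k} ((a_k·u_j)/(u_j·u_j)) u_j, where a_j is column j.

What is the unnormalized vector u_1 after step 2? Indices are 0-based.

u_1 = (36/29, -72/29, -120/29)

Step 1: u_0 = a_0 = (-2, 4, -3).
Step 2: u_1 = a_1 − (-11/29)·u_0 = (36/29, -72/29, -120/29).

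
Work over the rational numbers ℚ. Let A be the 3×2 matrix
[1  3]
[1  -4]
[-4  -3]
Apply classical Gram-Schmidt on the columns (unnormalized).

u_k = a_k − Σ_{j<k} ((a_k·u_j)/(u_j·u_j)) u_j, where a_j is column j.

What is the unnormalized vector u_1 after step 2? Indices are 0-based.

u_1 = (43/18, -83/18, -5/9)

Step 1: u_0 = a_0 = (1, 1, -4).
Step 2: u_1 = a_1 − (11/18)·u_0 = (43/18, -83/18, -5/9).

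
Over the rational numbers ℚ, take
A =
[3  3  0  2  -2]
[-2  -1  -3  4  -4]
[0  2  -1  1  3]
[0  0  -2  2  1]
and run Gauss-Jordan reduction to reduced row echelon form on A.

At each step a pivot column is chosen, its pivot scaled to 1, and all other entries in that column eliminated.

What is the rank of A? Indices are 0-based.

[1] R0 /= 3  ⇒  (1, 1, 0, 2/3, -2/3)
     R1 -= -2·R0  ⇒  (0, 1, -3, 16/3, -16/3)
[2] R1 /= 1  ⇒  (0, 1, -3, 16/3, -16/3)
     R0 -= 1·R1  ⇒  (1, 0, 3, -14/3, 14/3)
     R2 -= 2·R1  ⇒  (0, 0, 5, -29/3, 41/3)
[3] R2 /= 5  ⇒  (0, 0, 1, -29/15, 41/15)
     R0 -= 3·R2  ⇒  (1, 0, 0, 17/15, -53/15)
     R1 -= -3·R2  ⇒  (0, 1, 0, -7/15, 43/15)
     R3 -= -2·R2  ⇒  (0, 0, 0, -28/15, 97/15)
[4] R3 /= -28/15  ⇒  (0, 0, 0, 1, -97/28)
     R0 -= 17/15·R3  ⇒  (1, 0, 0, 0, 11/28)
     R1 -= -7/15·R3  ⇒  (0, 1, 0, 0, 5/4)
     R2 -= -29/15·R3  ⇒  (0, 0, 1, 0, -111/28)

rank = 4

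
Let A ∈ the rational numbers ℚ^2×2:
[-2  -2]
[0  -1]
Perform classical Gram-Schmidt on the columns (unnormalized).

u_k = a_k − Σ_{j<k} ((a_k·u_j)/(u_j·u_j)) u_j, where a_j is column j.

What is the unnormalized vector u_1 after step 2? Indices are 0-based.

u_1 = (0, -1)

Step 1: u_0 = a_0 = (-2, 0).
Step 2: u_1 = a_1 − (1)·u_0 = (0, -1).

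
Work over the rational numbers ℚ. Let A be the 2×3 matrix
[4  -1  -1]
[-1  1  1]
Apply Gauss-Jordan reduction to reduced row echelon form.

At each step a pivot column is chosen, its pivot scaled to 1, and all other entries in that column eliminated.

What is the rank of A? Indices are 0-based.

pivot(0,0)=4: scale R0 → (1, -1/4, -1/4)
  clear (1,0): R1 −= (-1)R0 → (0, 3/4, 3/4)
pivot(1,1)=3/4: scale R1 → (0, 1, 1)
  clear (0,1): R0 −= (-1/4)R1 → (1, 0, 0)

rank = 2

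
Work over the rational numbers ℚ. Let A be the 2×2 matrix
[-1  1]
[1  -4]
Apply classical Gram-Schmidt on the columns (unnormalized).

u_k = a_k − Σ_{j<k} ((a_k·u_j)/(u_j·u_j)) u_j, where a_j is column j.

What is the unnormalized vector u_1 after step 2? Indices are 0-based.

Step 1: u_0 = a_0 = (-1, 1).
Step 2: u_1 = a_1 − (-5/2)·u_0 = (-3/2, -3/2).

u_1 = (-3/2, -3/2)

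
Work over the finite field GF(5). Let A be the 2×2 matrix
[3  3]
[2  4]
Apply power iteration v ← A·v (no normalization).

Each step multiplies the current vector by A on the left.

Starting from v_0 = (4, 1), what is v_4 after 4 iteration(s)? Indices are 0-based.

v_0 = (4, 1).
v_1 = A·v_0 = (0, 2).
v_2 = A·v_1 = (1, 3).
v_3 = A·v_2 = (2, 4).
v_4 = A·v_3 = (3, 0).

v_4 = (3, 0)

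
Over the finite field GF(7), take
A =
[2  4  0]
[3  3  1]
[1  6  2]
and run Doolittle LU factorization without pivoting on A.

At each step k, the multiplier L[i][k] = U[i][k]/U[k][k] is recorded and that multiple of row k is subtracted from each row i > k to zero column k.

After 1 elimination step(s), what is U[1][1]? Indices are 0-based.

[col 0] pivot 2
  R1 -= 5*R0 → (0, 4, 1)  (L[1][0] := 5)
  R2 -= 4*R0 → (0, 4, 2)  (L[2][0] := 4)

U[1][1] = 4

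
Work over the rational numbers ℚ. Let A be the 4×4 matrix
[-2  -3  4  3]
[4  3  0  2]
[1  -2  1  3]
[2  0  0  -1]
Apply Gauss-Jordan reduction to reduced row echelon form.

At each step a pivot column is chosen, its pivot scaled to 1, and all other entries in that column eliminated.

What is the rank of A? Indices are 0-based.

rank = 4

[1] R0 /= -2  ⇒  (1, 3/2, -2, -3/2)
     R1 -= 4·R0  ⇒  (0, -3, 8, 8)
     R2 -= 1·R0  ⇒  (0, -7/2, 3, 9/2)
     R3 -= 2·R0  ⇒  (0, -3, 4, 2)
[2] R1 /= -3  ⇒  (0, 1, -8/3, -8/3)
     R0 -= 3/2·R1  ⇒  (1, 0, 2, 5/2)
     R2 -= -7/2·R1  ⇒  (0, 0, -19/3, -29/6)
     R3 -= -3·R1  ⇒  (0, 0, -4, -6)
[3] R2 /= -19/3  ⇒  (0, 0, 1, 29/38)
     R0 -= 2·R2  ⇒  (1, 0, 0, 37/38)
     R1 -= -8/3·R2  ⇒  (0, 1, 0, -12/19)
     R3 -= -4·R2  ⇒  (0, 0, 0, -56/19)
[4] R3 /= -56/19  ⇒  (0, 0, 0, 1)
     R0 -= 37/38·R3  ⇒  (1, 0, 0, 0)
     R1 -= -12/19·R3  ⇒  (0, 1, 0, 0)
     R2 -= 29/38·R3  ⇒  (0, 0, 1, 0)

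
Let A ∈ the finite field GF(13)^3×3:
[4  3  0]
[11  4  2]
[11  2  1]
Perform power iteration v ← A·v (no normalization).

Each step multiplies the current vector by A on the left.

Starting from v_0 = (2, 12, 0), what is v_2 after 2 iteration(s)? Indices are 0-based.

v_2 = (9, 11, 7)

v_0 = (2, 12, 0).
v_1 = A·v_0 = (5, 5, 7).
v_2 = A·v_1 = (9, 11, 7).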